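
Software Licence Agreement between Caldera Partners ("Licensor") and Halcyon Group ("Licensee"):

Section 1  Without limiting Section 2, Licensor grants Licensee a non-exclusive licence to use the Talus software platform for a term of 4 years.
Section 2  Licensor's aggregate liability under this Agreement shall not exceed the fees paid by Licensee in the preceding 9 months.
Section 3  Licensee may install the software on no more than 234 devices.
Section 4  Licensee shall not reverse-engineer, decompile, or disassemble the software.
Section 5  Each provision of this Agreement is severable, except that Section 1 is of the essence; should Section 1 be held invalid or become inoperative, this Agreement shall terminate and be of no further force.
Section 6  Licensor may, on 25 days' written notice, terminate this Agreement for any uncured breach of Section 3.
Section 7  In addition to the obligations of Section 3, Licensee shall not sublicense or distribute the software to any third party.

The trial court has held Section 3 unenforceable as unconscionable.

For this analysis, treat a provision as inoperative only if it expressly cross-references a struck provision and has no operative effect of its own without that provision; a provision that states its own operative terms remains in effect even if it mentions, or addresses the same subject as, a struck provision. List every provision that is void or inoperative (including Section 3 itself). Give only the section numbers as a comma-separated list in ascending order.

Section 3 is struck. Section 6 operates only by reference to Section 3, so it falls with Section 3. Section 7 mentions Section 3 but its own obligation stands independently of Section 3, so Section 7 is not affected. Section 5 makes Section 1 an essential term, but Section 1 is unaffected, so the severability proviso in Section 5 preserves the remaining provisions. The provisions still in force are Section 1, Section 2, Section 4, Section 5, and Section 7.

3, 6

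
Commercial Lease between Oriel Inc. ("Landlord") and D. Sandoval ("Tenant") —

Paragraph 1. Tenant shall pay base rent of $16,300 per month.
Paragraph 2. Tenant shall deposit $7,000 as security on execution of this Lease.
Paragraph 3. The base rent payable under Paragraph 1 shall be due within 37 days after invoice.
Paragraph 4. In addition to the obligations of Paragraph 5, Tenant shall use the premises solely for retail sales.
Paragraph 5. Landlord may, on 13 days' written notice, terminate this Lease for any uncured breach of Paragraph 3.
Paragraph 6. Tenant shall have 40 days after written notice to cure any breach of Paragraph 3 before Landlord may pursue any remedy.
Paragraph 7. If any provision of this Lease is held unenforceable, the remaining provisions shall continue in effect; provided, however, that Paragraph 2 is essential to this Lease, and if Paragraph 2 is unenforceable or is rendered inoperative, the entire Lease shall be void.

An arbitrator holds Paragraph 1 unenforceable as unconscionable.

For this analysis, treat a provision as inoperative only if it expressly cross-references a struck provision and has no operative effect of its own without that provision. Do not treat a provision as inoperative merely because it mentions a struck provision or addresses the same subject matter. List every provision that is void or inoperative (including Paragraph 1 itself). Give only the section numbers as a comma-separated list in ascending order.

1, 3, 5, 6

Paragraph 1 is struck. The whole of Paragraph 3 is the payment deadline for the base rent, defined by reference to Paragraph 1, so Paragraph 3 cannot stand once Paragraph 1 is removed. Paragraph 5 has no operative effect of its own apart from Paragraph 3 and is therefore inoperative. Paragraph 6 merely fixes the cure period for breach of Paragraph 3; with Paragraph 3 gone it has nothing to operate on and falls away. Although Paragraph 4 refers to Paragraph 5, its operative terms do not depend on Paragraph 5, so it remains in effect. Paragraph 7 makes Paragraph 2 an essential term, but Paragraph 2 is unaffected, so the severability proviso in Paragraph 7 preserves the remaining provisions. That leaves Paragraph 2, Paragraph 4, and Paragraph 7 in effect.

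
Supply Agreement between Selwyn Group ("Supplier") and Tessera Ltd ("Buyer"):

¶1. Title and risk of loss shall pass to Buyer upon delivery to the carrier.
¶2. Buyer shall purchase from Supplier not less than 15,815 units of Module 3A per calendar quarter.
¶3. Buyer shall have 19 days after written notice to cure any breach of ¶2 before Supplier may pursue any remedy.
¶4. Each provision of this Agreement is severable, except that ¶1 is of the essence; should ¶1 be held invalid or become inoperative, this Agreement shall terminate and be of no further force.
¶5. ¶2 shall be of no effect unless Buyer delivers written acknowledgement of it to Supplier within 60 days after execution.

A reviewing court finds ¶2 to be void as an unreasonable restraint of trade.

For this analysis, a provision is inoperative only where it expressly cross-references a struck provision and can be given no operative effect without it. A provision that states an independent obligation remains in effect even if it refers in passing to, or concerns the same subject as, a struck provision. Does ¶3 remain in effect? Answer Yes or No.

¶2 is struck. ¶3 has no operative effect of its own apart from ¶2 and is therefore inoperative. The only function of ¶5 is the acknowledgement condition for ¶2, so it cannot stand once ¶2 is removed. ¶4 makes ¶1 an essential term, but ¶1 is unaffected, so the severability proviso in ¶4 preserves the remaining provisions. That leaves ¶1 and ¶4 in effect. ¶3 is among the inoperative provisions, so the answer is no.

No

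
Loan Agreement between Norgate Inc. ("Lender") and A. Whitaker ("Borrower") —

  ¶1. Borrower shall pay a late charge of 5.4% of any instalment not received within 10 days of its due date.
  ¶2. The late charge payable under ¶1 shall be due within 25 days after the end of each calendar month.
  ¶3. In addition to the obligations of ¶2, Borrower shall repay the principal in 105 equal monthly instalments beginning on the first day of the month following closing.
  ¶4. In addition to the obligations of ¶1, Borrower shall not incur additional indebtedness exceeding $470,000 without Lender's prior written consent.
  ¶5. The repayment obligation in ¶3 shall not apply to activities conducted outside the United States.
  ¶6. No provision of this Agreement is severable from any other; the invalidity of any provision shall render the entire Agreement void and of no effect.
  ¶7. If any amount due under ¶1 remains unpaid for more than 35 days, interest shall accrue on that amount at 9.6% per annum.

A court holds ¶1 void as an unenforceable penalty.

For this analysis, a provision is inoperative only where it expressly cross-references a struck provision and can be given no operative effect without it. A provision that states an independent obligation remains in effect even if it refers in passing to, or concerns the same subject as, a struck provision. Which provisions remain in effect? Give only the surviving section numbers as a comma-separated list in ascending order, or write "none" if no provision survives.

¶1 is struck. ¶2 operates only by reference to ¶1, so it falls with ¶1. ¶7 operates only by reference to ¶1, so it falls with ¶1. ¶6 provides that the Agreement is not severable, so the invalidity of any one provision voids the entire Agreement. No provision of the Agreement survives.

none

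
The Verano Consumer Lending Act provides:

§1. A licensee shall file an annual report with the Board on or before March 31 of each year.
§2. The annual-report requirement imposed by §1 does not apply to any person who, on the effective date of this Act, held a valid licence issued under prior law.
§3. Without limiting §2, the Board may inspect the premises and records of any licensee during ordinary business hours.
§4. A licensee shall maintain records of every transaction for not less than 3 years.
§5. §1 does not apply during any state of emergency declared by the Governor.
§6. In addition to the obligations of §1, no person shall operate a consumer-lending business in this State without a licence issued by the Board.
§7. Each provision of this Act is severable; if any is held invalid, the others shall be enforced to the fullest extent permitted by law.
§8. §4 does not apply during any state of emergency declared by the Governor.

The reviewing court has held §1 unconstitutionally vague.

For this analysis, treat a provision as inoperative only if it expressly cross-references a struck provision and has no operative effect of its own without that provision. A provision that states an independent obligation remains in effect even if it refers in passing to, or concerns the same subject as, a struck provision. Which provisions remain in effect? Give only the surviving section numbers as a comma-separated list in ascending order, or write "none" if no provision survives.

§1 is struck. §2 has no operative effect of its own apart from §1 and is therefore inoperative. §5 merely fixes the emergency suspension of §1; with §1 gone it has nothing to operate on and falls away. Although §3 refers to §2, its operative terms do not depend on §2, so it remains in effect. §6 mentions §1 but its own obligation stands independently of §1, so §6 is not affected. Under the severability clause in §7, the remaining provisions continue in force. That leaves §3, §4, §6, §7, and §8 in effect.

3, 4, 6, 7, 8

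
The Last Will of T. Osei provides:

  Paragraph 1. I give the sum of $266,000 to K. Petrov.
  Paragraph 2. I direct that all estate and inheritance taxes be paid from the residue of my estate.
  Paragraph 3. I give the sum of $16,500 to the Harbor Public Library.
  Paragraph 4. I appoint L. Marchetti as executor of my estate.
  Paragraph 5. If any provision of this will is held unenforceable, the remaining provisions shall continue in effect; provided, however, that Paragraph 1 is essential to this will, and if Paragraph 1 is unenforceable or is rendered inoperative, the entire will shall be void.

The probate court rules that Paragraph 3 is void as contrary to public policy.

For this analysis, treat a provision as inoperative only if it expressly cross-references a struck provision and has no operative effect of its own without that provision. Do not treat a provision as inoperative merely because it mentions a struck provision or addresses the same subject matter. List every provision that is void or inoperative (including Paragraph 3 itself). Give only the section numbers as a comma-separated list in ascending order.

Paragraph 3 is struck. No other provision's operative terms depend on Paragraph 3. Paragraph 5 makes Paragraph 1 an essential term, but Paragraph 1 is unaffected, so the severability proviso in Paragraph 5 preserves the remaining provisions. Paragraph 1, Paragraph 2, Paragraph 4, and Paragraph 5 remain in effect.

3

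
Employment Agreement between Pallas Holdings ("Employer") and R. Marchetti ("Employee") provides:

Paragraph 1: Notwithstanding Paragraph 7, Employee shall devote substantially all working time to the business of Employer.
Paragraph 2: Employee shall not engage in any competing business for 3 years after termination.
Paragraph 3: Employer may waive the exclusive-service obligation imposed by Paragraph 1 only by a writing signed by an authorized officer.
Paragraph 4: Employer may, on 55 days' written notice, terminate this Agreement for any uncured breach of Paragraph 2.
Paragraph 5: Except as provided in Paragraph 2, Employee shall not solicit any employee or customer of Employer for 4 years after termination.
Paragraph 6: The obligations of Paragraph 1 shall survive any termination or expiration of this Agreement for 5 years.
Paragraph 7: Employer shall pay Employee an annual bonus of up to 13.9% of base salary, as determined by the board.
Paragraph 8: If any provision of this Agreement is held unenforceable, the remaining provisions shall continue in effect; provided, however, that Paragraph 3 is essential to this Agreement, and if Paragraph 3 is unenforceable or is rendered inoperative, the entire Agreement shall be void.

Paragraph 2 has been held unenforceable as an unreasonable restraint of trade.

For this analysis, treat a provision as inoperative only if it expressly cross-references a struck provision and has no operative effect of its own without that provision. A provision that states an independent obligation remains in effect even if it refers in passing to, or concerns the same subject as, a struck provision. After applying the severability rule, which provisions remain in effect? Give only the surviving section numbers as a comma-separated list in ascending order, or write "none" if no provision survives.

Paragraph 2 is struck. Paragraph 4 merely fixes the termination right for breach of Paragraph 2; with Paragraph 2 gone it has nothing to operate on and falls away. Although Paragraph 5 refers to Paragraph 2, its operative terms do not depend on Paragraph 2, so it remains in effect. Paragraph 8 makes Paragraph 3 an essential term, but Paragraph 3 is unaffected, so the severability proviso in Paragraph 8 preserves the remaining provisions. That leaves Paragraph 1, Paragraph 3, Paragraph 5, Paragraph 6, Paragraph 7, and Paragraph 8 in effect.

1, 3, 5, 6, 7, 8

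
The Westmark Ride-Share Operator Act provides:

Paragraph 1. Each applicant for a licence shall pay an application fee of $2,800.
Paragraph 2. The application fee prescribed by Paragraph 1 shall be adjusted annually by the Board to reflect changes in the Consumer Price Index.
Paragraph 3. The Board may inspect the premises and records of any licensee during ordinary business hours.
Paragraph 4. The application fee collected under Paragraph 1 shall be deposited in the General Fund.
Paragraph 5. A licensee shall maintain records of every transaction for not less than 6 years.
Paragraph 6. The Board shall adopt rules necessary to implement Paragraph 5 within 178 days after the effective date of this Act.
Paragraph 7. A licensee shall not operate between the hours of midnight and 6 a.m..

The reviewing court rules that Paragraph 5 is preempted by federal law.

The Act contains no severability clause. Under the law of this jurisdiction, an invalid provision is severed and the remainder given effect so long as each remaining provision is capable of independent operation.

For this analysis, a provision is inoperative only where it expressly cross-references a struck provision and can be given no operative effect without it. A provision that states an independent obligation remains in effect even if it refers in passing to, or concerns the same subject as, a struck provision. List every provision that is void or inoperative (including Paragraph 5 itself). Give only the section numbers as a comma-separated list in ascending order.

5, 6

Paragraph 5 is struck. Paragraph 6 merely fixes the rulemaking mandate for Paragraph 5; with Paragraph 5 gone it has nothing to operate on and falls away. Under the stated default rule, only provisions that cannot operate independently fall away; the rest are enforced. That leaves Paragraph 1, Paragraph 2, Paragraph 3, Paragraph 4, and Paragraph 7 in effect.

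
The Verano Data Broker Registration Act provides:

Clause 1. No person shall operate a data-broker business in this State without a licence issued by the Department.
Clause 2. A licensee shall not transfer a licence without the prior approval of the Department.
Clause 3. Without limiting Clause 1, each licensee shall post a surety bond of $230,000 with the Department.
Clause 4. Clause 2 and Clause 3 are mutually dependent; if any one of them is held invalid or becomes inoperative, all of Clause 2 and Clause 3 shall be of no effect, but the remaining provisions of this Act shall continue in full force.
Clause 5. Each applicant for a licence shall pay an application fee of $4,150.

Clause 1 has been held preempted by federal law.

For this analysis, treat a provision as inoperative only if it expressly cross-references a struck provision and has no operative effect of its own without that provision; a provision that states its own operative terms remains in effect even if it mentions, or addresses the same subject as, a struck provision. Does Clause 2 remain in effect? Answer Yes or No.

Clause 1 is struck. Clause 3 mentions Clause 1 but its own obligation stands independently of Clause 1, so Clause 3 is not affected. Nothing else in the Act is defined by reference to Clause 1. Clause 4 ties Clause 2 and Clause 3 together, but none of those is affected here; the remaining provisions continue in force under Clause 4. The provisions still in force are Clause 2, Clause 3, Clause 4, and Clause 5. Clause 2 is among the surviving provisions, so the answer is yes.

Yes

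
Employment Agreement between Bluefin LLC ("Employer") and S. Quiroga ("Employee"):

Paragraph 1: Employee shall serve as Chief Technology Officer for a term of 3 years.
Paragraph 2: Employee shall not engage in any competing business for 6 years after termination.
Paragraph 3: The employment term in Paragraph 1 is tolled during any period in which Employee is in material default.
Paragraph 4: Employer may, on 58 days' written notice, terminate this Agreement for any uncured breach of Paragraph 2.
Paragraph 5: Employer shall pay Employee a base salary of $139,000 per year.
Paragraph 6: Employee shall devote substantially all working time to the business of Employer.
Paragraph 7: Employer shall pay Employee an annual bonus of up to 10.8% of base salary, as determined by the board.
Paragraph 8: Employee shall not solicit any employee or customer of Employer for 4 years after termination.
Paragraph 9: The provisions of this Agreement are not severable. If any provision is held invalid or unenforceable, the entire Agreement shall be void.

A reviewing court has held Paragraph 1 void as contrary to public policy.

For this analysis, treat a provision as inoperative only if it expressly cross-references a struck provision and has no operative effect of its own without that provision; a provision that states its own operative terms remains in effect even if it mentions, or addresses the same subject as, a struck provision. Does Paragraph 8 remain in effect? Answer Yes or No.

Paragraph 1 is struck. Paragraph 3 operates only by reference to Paragraph 1, so it falls with Paragraph 1. Paragraph 9 provides that the Agreement is not severable, so the invalidity of any one provision voids the entire Agreement. No provision of the Agreement survives. Paragraph 8 is among the inoperative provisions, so the answer is no.

No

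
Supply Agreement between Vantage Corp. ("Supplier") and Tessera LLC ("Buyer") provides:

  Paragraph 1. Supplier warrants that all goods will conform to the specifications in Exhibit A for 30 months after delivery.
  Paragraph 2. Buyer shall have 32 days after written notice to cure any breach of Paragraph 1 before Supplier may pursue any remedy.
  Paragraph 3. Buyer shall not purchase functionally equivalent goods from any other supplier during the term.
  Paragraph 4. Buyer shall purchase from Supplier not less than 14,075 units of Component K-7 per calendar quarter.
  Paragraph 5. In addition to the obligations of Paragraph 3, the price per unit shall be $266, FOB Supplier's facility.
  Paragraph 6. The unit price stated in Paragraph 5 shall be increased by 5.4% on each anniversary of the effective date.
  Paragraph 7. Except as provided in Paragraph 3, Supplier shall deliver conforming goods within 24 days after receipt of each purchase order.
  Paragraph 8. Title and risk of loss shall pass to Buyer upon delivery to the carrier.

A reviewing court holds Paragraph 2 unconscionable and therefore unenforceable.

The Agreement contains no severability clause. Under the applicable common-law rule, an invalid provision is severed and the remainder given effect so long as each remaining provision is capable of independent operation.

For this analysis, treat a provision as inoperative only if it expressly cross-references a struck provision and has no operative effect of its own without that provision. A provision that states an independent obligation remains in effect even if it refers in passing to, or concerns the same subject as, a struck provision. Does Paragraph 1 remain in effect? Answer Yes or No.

Yes

Paragraph 2 is struck. No other provision's operative terms depend on Paragraph 2. Under the stated default rule, only provisions that cannot operate independently fall away; the rest are enforced. That leaves Paragraph 1, Paragraph 3, Paragraph 4, Paragraph 5, Paragraph 6, Paragraph 7, and Paragraph 8 in effect. Paragraph 1 is among the surviving provisions, so the answer is yes.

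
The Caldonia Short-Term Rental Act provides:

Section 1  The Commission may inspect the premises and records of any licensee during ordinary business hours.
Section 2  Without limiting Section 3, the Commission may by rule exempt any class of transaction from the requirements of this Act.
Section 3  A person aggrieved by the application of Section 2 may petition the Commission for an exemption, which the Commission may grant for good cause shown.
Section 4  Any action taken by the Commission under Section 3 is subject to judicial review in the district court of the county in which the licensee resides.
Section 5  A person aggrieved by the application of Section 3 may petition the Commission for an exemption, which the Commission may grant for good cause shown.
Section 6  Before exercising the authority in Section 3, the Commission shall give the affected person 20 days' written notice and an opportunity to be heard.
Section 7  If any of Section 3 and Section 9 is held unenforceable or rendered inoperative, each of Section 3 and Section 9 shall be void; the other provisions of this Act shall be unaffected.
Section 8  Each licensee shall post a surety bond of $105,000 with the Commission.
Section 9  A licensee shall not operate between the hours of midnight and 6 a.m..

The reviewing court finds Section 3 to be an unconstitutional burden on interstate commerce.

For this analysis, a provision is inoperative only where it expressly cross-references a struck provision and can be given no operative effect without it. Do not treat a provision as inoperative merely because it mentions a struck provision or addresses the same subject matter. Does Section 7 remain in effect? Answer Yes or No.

Section 3 is struck. Section 4 has no operative effect of its own apart from Section 3 and is therefore inoperative. Section 5 has no operative effect of its own apart from Section 3 and is therefore inoperative. Section 6 merely fixes the notice-and-hearing requirement for Section 3; with Section 3 gone it has nothing to operate on and falls away. Section 2 mentions Section 3 but its own obligation stands independently of Section 3, so Section 2 is not affected. Section 7 declares Section 3 and Section 9 mutually dependent; since one of them has fallen, all of them are of no effect. That brings down Section 9 as well. The remainder continues in force under Section 7. That leaves Section 1, Section 2, Section 7, and Section 8 in effect. Section 7 is among the surviving provisions, so the answer is yes.

Yes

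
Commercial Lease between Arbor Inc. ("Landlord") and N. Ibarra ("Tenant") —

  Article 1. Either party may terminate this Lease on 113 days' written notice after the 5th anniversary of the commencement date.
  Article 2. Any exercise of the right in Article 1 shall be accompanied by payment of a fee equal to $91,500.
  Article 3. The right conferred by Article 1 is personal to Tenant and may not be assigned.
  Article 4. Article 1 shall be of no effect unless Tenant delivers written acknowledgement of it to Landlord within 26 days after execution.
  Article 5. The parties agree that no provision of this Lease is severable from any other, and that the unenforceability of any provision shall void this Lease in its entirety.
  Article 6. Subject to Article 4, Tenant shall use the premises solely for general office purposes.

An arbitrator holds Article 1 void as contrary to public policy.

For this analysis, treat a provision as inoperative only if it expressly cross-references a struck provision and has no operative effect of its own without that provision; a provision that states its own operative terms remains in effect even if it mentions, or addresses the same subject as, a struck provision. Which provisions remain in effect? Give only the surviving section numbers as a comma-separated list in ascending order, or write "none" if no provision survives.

none

Article 1 is struck. Article 2 has no operative effect of its own apart from Article 1 and is therefore inoperative. The only function of Article 3 is the non-assignment of Article 1, so it cannot stand once Article 1 is removed. Article 4 has no operative effect of its own apart from Article 1 and is therefore inoperative. Article 5 provides that the Lease is not severable, so the invalidity of any one provision voids the entire Lease. No provision of the Lease survives.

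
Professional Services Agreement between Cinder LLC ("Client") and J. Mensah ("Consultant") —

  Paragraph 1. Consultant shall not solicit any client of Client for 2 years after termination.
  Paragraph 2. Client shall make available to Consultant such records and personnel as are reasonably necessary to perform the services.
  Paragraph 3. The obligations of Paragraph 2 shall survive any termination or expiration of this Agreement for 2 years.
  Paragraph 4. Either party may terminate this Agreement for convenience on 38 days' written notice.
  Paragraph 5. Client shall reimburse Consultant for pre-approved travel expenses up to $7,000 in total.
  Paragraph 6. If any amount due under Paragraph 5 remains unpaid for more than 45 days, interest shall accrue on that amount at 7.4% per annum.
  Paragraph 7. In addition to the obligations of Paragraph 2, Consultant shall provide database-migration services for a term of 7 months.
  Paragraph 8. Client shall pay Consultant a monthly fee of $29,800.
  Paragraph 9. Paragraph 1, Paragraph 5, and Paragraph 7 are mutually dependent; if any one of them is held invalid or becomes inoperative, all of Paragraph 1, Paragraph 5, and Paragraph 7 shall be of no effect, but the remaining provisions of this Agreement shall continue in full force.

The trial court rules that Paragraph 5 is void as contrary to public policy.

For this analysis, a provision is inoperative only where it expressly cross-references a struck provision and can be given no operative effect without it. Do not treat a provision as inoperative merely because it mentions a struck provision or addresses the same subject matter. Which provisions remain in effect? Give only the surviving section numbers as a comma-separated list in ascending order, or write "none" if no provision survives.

Paragraph 5 is struck. Paragraph 6 has no operative effect of its own apart from Paragraph 5 and is therefore inoperative. Paragraph 9 declares Paragraph 1, Paragraph 5, and Paragraph 7 mutually dependent; since one of them has fallen, all of them are of no effect. That brings down Paragraph 1 and Paragraph 7 as well. The remainder continues in force under Paragraph 9. The provisions still in force are Paragraph 2, Paragraph 3, Paragraph 4, Paragraph 8, and Paragraph 9.

2, 3, 4, 8, 9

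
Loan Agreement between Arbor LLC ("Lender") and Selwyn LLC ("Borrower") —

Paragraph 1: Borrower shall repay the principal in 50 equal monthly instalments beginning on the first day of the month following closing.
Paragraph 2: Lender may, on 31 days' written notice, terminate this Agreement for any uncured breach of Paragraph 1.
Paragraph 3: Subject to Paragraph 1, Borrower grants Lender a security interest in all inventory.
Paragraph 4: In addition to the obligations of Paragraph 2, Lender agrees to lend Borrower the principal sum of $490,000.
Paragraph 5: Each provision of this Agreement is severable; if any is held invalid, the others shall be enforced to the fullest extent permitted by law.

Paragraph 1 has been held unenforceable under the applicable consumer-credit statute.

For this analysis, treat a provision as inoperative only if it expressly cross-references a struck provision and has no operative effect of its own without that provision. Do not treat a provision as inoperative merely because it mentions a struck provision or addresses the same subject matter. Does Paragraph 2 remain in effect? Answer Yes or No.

Paragraph 1 is struck. Paragraph 2 operates only by reference to Paragraph 1, so it falls with Paragraph 1. Although Paragraph 4 refers to Paragraph 2, its operative terms do not depend on Paragraph 2, so it remains in effect. Paragraph 3 mentions Paragraph 1 but its own obligation stands independently of Paragraph 1, so Paragraph 3 is not affected. Paragraph 5 is a severability clause and preserves every provision that can still be given independent effect. Paragraph 3, Paragraph 4, and Paragraph 5 remain in effect. Paragraph 2 is among the inoperative provisions, so the answer is no.

No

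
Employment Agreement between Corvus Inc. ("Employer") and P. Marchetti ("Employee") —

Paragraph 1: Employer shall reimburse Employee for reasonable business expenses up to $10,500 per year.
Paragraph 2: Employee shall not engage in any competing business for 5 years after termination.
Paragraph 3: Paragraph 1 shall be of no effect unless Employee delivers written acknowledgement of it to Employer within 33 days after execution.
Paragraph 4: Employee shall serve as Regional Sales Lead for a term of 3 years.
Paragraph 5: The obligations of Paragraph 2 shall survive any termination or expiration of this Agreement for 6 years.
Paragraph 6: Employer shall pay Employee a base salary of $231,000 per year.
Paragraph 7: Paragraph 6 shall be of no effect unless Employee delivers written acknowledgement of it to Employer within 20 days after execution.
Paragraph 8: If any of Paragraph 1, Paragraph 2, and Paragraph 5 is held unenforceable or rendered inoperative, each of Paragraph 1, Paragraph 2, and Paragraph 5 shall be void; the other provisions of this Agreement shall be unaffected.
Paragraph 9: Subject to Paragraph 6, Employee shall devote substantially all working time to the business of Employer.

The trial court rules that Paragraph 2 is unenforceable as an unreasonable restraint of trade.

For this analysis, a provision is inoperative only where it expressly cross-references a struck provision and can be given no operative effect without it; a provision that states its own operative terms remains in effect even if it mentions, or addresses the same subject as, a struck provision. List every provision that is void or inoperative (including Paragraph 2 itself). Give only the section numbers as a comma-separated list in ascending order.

1, 2, 3, 5

Paragraph 2 is struck. Paragraph 5 has no operative effect of its own apart from Paragraph 2 and is therefore inoperative. Paragraph 8 declares Paragraph 1, Paragraph 2, and Paragraph 5 mutually dependent; since one of them has fallen, all of them are of no effect. That brings down Paragraph 1 as well. Paragraph 3 in turn depends solely on a provision now struck and likewise falls. The remainder continues in force under Paragraph 8. The provisions still in force are Paragraph 4, Paragraph 6, Paragraph 7, Paragraph 8, and Paragraph 9.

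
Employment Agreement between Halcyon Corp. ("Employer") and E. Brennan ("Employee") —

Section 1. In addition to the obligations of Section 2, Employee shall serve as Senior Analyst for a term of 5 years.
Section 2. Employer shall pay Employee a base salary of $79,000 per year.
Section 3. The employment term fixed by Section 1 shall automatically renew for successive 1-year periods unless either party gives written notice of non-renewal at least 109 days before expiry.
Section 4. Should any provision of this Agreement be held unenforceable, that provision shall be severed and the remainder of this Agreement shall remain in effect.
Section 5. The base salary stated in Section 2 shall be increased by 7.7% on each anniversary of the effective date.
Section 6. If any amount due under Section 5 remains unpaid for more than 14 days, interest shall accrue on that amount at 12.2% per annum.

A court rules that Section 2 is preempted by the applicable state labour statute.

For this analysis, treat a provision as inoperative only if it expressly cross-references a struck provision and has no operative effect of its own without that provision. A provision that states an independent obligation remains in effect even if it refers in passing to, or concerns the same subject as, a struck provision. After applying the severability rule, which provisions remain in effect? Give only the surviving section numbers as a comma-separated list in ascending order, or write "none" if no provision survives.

1, 3, 4

Section 2 is struck. Section 5 has no operative effect of its own apart from Section 2 and is therefore inoperative. Section 6 does nothing except set the default interest on the escalation of the base salary by reference to Section 5; with Section 5 gone it has no independent effect and is inoperative. Section 1 mentions Section 2 but its own obligation stands independently of Section 2, so Section 1 is not affected. Section 4 is a severability clause and preserves every provision that can still be given independent effect. Section 1, Section 3, and Section 4 remain in effect.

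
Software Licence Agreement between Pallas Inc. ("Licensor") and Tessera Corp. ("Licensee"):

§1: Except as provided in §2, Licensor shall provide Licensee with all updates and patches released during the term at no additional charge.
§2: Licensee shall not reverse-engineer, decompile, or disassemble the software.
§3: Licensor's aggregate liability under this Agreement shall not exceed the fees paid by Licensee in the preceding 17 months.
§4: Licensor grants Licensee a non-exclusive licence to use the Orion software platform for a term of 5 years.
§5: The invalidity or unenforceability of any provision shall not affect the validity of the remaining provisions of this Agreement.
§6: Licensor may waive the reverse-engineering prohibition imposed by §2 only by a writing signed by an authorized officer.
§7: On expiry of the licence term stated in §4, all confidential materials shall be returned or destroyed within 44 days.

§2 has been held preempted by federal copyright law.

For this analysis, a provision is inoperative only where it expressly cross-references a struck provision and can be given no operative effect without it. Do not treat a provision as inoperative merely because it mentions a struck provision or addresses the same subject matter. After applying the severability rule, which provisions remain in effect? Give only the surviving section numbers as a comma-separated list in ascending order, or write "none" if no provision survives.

§2 is struck. §6 operates only by reference to §2, so it falls with §2. Although §1 refers to §2, its operative terms do not depend on §2, so it remains in effect. §5 is a severability clause and preserves every provision that can still be given independent effect. That leaves §1, §3, §4, §5, and §7 in effect.

1, 3, 4, 5, 7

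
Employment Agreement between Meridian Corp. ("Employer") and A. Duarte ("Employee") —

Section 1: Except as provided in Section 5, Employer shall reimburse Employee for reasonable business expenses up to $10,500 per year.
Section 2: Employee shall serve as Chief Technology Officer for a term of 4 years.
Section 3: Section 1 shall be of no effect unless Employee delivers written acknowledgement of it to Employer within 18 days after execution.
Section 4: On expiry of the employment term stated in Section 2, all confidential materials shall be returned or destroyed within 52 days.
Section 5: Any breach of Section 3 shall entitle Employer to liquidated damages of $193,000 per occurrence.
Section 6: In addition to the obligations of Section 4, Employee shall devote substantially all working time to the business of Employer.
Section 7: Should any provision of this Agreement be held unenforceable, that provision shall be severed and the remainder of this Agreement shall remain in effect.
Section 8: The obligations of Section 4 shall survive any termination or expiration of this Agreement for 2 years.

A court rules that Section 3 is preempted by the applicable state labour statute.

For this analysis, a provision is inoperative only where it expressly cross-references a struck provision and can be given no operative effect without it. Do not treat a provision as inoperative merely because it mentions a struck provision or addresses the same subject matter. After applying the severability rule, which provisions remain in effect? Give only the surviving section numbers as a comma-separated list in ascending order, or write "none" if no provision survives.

1, 2, 4, 6, 7, 8

Section 3 is struck. The whole of Section 5 is the liquidated-damages amount, defined by reference to Section 3, so Section 5 cannot stand once Section 3 is removed. Although Section 1 refers to Section 5, its operative terms do not depend on Section 5, so it remains in effect. Under the severability clause in Section 7, the remaining provisions continue in force. The provisions still in force are Section 1, Section 2, Section 4, Section 6, Section 7, and Section 8.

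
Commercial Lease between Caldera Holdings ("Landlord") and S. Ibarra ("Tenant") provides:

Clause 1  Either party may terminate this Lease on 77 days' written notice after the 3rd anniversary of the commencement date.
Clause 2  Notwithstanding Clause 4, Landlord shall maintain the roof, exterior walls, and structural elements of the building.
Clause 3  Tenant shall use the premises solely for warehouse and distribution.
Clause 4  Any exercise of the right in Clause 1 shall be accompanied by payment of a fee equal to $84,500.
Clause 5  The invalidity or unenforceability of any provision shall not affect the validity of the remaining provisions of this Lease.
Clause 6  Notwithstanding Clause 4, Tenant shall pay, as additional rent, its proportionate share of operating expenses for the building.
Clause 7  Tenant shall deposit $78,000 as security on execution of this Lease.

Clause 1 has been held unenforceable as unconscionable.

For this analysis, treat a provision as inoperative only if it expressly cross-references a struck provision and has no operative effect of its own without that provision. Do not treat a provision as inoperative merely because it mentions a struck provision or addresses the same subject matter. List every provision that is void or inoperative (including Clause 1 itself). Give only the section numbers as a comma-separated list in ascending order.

1, 4

Clause 1 is struck. Clause 4 operates only by reference to Clause 1, so it falls with Clause 1. Although Clause 6 refers to Clause 4, its operative terms do not depend on Clause 4, so it remains in effect. Clause 2 mentions Clause 4 but its own obligation stands independently of Clause 4, so Clause 2 is not affected. Under the severability clause in Clause 5, the remaining provisions continue in force. That leaves Clause 2, Clause 3, Clause 5, Clause 6, and Clause 7 in effect.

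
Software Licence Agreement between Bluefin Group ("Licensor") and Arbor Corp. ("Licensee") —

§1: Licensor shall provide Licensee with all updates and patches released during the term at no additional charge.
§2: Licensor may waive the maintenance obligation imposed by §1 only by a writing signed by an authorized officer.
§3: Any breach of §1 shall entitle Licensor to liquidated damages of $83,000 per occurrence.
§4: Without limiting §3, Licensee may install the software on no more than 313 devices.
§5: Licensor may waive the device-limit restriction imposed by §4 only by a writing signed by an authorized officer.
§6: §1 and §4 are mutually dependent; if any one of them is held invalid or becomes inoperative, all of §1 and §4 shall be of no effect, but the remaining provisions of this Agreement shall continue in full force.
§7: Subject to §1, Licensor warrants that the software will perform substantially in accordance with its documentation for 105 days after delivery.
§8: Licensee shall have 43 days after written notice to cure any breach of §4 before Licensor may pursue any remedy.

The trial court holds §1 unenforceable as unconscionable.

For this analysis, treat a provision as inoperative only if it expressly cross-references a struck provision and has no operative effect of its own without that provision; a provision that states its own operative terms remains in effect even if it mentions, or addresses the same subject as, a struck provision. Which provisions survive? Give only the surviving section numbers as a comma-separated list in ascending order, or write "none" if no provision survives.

§1 is struck. The only function of §2 is the waiver condition for §1, so it cannot stand once §1 is removed. §3 has no operative effect of its own apart from §1 and is therefore inoperative. Although §7 refers to §1, its operative terms do not depend on §1, so it remains in effect. §6 declares §1 and §4 mutually dependent; since one of them has fallen, all of them are of no effect. That brings down §4 as well. §5 and §8 in turn depend solely on a provision now struck and likewise fall. The remainder continues in force under §6. The provisions still in force are §6 and §7.

6, 7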